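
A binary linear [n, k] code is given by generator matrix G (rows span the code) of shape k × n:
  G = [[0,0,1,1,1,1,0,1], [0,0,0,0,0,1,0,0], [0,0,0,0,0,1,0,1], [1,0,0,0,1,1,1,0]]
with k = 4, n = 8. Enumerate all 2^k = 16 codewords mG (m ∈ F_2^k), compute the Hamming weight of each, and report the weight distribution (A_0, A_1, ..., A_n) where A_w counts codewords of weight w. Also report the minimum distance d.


Weight distribution: A_0 = 1, A_1 = 2, A_2 = 1, A_3 = 2, A_4 = 5, A_5 = 4, A_6 = 1. Minimum distance d = 1.

Enumerate all 2^4 = 16 messages m ∈ F_2^4.
For each, compute codeword c = mG in F_2^8, then tally its weight.
  m = 0000 → c = 00000000, weight = 0.
  m = 1000 → c = 00111101, weight = 5.
  m = 0100 → c = 00000100, weight = 1.
  m = 1100 → c = 00111001, weight = 4.
  m = 0010 → c = 00000101, weight = 2.
  m = 1010 → c = 00111000, weight = 3.
  m = 0110 → c = 00000001, weight = 1.
  m = 1110 → c = 00111100, weight = 4.
  m = 0001 → c = 10001110, weight = 4.
  m = 1001 → c = 10110011, weight = 5.
  m = 0101 → c = 10001010, weight = 3.
  m = 1101 → c = 10110111, weight = 6.
  m = 0011 → c = 10001011, weight = 4.
  m = 1011 → c = 10110110, weight = 5.
  m = 0111 → c = 10001111, weight = 5.
  m = 1111 → c = 10110010, weight = 4.
Tally weights:
  weight 0: 1 codewords.
  weight 1: 2 codewords.
  weight 2: 1 codewords.
  weight 3: 2 codewords.
  weight 4: 5 codewords.
  weight 5: 4 codewords.
  weight 6: 1 codewords.
Minimum distance d = smallest w > 0 with A_w > 0 = 1.
Sanity: Σ A_w = 16 = 2^4 = 16 ✓.


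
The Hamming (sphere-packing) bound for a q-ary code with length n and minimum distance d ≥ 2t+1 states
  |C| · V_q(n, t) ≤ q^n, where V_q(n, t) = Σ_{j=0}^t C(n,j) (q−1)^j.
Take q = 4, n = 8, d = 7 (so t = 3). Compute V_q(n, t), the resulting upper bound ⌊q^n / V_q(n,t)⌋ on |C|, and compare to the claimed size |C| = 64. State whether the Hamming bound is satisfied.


V_q(n, t) = 1789, q^n = 65536, Hamming bound = 36, |C| = 64 > bound (violated).

Step 1: Compute V_q(n, t) = Σ_{j=0}^3 C(n, j) (q−1)^j.
  j = 0: C(8,0)·(3)^0 = 1·1 = 1.
  j = 1: C(8,1)·(3)^1 = 8·3 = 24.
  j = 2: C(8,2)·(3)^2 = 28·9 = 252.
  j = 3: C(8,3)·(3)^3 = 56·27 = 1512.
  V_q(n, t) = 1 + 24 + 252 + 1512 = 1789.
Step 2: q^n = 4^8 = 65536.
Step 3: Hamming bound ⌊q^n / V_q(n,t)⌋ = ⌊65536/1789⌋ = 36.
Step 4: Compare |C| = 64 to 36: violated.
The claimed |C| lies above the Hamming bound, so no 4-ary code of length 8 with d ≥ 7 can have 64 codewords.


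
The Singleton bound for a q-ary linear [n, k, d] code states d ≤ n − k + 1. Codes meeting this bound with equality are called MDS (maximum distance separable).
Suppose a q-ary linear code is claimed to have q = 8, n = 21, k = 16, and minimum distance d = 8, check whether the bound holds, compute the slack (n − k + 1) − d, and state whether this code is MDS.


Singleton RHS = n − k + 1 = 6, slack = -2, bound violated (no such code; not MDS).

Singleton bound: d ≤ n − k + 1.
Here n = 21, k = 16, so n − k + 1 = 6.
Given d = 8, check d ≤ 6: NO.
Slack = (n − k + 1) − d = -2.
The slack is negative: d = 8 exceeds n − k + 1 = 6 by 2, so the Singleton bound is violated and no linear [21, 16, 8]_8 code can exist. In particular it is not MDS (MDS requires d = n − k + 1 exactly).
Description: the claimed parameters are [21, 16, 8]_8; such a code would be impossible (violates the Singleton bound).


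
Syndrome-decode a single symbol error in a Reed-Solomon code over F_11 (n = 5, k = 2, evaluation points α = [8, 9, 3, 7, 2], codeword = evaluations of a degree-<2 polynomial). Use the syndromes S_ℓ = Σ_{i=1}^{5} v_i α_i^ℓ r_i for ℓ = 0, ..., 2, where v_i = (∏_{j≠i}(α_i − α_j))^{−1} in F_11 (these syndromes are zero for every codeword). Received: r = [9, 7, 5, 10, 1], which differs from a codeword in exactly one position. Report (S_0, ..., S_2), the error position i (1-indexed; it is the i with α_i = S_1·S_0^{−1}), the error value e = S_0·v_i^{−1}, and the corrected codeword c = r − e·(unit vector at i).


S = (2, 5, 7), error at position 1, error magnitude e = 6, c = [3, 7, 5, 10, 1].

Step 1: column multipliers v_i = (∏_{j≠i}(α_i − α_j))^{−1} mod 11.
  i = 1 (α = 8): (8−9)(8−3)(8−7)(8−2) = (−1)·5·1·6 = −30 ≡ 3, so v_1 = 3^{−1} = 4 (mod 11).
  i = 2 (α = 9): (9−8)(9−3)(9−7)(9−2) = 1·6·2·7 = 84 ≡ 7, so v_2 = 7^{−1} = 8 (mod 11).
  i = 3 (α = 3): (3−8)(3−9)(3−7)(3−2) = (−5)·(−6)·(−4)·1 = −120 ≡ 1, so v_3 = 1^{−1} = 1 (mod 11).
  i = 4 (α = 7): (7−8)(7−9)(7−3)(7−2) = (−1)·(−2)·4·5 = 40 ≡ 7, so v_4 = 7^{−1} = 8 (mod 11).
  i = 5 (α = 2): (2−8)(2−9)(2−3)(2−7) = (−6)·(−7)·(−1)·(−5) = 210 ≡ 1, so v_5 = 1^{−1} = 1 (mod 11).
  v = [4, 8, 1, 8, 1].
Step 2: syndromes of r = [9, 7, 5, 10, 1] (all sums mod 11).
  S_0 = Σ v_i r_i = 4·9 + 8·7 + 1·5 + 8·10 + 1·1 = 178 ≡ 2.
  S_1 = Σ v_i α_i r_i = 4·8·9 + 8·9·7 + 1·3·5 + 8·7·10 + 1·2·1 = 1369 ≡ 5.
  α_i^2 mod 11 = [9, 4, 9, 5, 4].
  S_2 = Σ v_i α_i^2 r_i = 4·9·9 + 8·4·7 + 1·9·5 + 8·5·10 + 1·4·1 = 997 ≡ 7.
  S = (2, 5, 7) ≠ 0, so r is not a codeword (an error is present).
Step 3: locate the error. For a single error e at position i, S_ℓ = v_i·e·α_i^ℓ, so α_err = S_1/S_0.
  S_0^{−1} = 2^{−1} = 6 (mod 11), so α_err = 5·6 = 30 ≡ 8 = α_1. Error position i = 1.
  Consistency check: S_2/S_1 = 7·9 = 63 ≡ 8 = α_err ✓ (single-error assumption holds).
Step 4: error magnitude e = S_0/v_1 = S_0·∏_{j≠1}(α_1 − α_j) = 2·3 = 6 ≡ 6 (mod 11).
Step 5: correct position 1: c_1 = r_1 − e = 9 − 6 ≡ 3 (mod 11). Hence c = [3, 7, 5, 10, 1].
  Check: interpolating c through the α_i gives m(x) = 4 + 4·x (degree < 2) with m(α_i) = c_i for every i, so c is indeed a codeword.


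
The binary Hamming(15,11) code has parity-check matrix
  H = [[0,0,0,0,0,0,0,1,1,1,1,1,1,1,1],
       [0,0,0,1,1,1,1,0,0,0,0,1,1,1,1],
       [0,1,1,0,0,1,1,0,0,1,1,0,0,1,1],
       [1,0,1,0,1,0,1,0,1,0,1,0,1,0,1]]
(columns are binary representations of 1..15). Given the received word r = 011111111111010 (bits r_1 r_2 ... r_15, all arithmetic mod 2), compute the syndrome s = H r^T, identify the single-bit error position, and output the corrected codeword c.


s = (0, 0, 1, 1)^T, error position = 3, corrected codeword c = 010111111111010

Compute s = H r^T mod 2 one row at a time:
  s_1 = 1 + 1 + 1 + 1 + 1 + 0 + 1 + 0 = 6 ≡ 0 (mod 2).
  s_2 = 1 + 1 + 1 + 1 + 1 + 0 + 1 + 0 = 6 ≡ 0 (mod 2).
  s_3 = 1 + 1 + 1 + 1 + 1 + 1 + 1 + 0 = 7 ≡ 1 (mod 2).
  s_4 = 0 + 1 + 1 + 1 + 1 + 1 + 0 + 0 = 5 ≡ 1 (mod 2).
s = (0, 0, 1, 1)^T — this equals column 3 of H (binary 0011), so error is at position 3.
Correct: flip bit 3 of r = 011111111111010 to get c = 010111111111010.


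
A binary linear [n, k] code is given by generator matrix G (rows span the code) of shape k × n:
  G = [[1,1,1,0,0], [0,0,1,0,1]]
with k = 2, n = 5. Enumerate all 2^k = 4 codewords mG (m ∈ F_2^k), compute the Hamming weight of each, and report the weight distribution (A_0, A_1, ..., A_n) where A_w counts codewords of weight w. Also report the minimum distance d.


Weight distribution: A_0 = 1, A_2 = 1, A_3 = 2. Minimum distance d = 2.

Enumerate all 2^2 = 4 messages m ∈ F_2^2.
For each, compute codeword c = mG in F_2^5, then tally its weight.
  m = 00 → c = 00000, weight = 0.
  m = 10 → c = 11100, weight = 3.
  m = 01 → c = 00101, weight = 2.
  m = 11 → c = 11001, weight = 3.
Tally weights:
  weight 0: 1 codewords.
  weight 2: 1 codewords.
  weight 3: 2 codewords.
Minimum distance d = smallest w > 0 with A_w > 0 = 2.
Sanity: Σ A_w = 4 = 2^2 = 4 ✓.


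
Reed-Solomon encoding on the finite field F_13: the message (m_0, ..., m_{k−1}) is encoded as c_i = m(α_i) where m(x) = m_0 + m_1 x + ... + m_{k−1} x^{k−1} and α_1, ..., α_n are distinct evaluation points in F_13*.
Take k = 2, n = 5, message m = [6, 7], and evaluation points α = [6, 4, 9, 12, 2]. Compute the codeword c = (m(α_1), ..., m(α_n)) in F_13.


c = [9, 8, 4, 12, 7]

Message polynomial: m(x) = 6 + 7·x (mod 13).
For each evaluation point α_i, compute m(α_i) mod 13:
  α_1 = 6: Horner steps 7 → 9, so m(6) = 9.
  α_2 = 4: Horner steps 7 → 8, so m(4) = 8.
  α_3 = 9: Horner steps 7 → 4, so m(9) = 4.
  α_4 = 12: Horner steps 7 → 12, so m(12) = 12.
  α_5 = 2: Horner steps 7 → 7, so m(2) = 7.
Codeword c = [9, 8, 4, 12, 7] ∈ F_13^5.


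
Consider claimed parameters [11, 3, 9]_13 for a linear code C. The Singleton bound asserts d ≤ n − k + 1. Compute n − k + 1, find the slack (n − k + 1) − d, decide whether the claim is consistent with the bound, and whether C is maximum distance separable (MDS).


Singleton RHS = n − k + 1 = 9, slack = 0, bound satisfied, MDS.

Singleton bound: d ≤ n − k + 1.
Here n = 11, k = 3, so n − k + 1 = 9.
Given d = 9, check d ≤ 9: YES.
Slack = (n − k + 1) − d = 0.
The code is MDS (slack = 0).
Description: the claimed parameters are [11, 3, 9]_13; such a code would be MDS (meets Singleton bound).


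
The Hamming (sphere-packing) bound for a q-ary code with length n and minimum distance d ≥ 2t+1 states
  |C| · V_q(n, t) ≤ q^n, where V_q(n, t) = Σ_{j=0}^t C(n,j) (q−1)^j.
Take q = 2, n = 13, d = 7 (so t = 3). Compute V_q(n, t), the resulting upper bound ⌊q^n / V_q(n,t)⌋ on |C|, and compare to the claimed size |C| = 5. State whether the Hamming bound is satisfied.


V_q(n, t) = 378, q^n = 8192, Hamming bound = 21, |C| = 5 ≤ bound (satisfied).

Step 1: Compute V_q(n, t) = Σ_{j=0}^3 C(n, j) (q−1)^j.
  j = 0: C(13,0)·(1)^0 = 1·1 = 1.
  j = 1: C(13,1)·(1)^1 = 13·1 = 13.
  j = 2: C(13,2)·(1)^2 = 78·1 = 78.
  j = 3: C(13,3)·(1)^3 = 286·1 = 286.
  V_q(n, t) = 1 + 13 + 78 + 286 = 378.
Step 2: q^n = 2^13 = 8192.
Step 3: Hamming bound ⌊q^n / V_q(n,t)⌋ = ⌊8192/378⌋ = 21.
Step 4: Compare |C| = 5 to 21: satisfied.
The claimed |C| lies below the Hamming bound.


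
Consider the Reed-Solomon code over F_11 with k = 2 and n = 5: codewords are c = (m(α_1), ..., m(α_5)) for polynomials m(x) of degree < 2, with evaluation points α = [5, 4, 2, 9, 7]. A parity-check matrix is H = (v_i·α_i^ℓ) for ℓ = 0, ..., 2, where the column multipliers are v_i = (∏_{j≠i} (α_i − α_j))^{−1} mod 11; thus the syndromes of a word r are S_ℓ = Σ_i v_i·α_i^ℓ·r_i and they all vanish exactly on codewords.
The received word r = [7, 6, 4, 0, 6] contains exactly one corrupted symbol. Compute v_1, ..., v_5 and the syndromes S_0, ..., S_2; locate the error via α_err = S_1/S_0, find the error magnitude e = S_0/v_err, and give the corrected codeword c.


S = (5, 2, 3), error at position 5, error magnitude e = 8, c = [7, 6, 4, 0, 9].

Step 1: column multipliers v_i = (∏_{j≠i}(α_i − α_j))^{−1} mod 11.
  i = 1 (α = 5): (5−4)(5−2)(5−9)(5−7) = 1·3·(−4)·(−2) = 24 ≡ 2, so v_1 = 2^{−1} = 6 (mod 11).
  i = 2 (α = 4): (4−5)(4−2)(4−9)(4−7) = (−1)·2·(−5)·(−3) = −30 ≡ 3, so v_2 = 3^{−1} = 4 (mod 11).
  i = 3 (α = 2): (2−5)(2−4)(2−9)(2−7) = (−3)·(−2)·(−7)·(−5) = 210 ≡ 1, so v_3 = 1^{−1} = 1 (mod 11).
  i = 4 (α = 9): (9−5)(9−4)(9−2)(9−7) = 4·5·7·2 = 280 ≡ 5, so v_4 = 5^{−1} = 9 (mod 11).
  i = 5 (α = 7): (7−5)(7−4)(7−2)(7−9) = 2·3·5·(−2) = −60 ≡ 6, so v_5 = 6^{−1} = 2 (mod 11).
  v = [6, 4, 1, 9, 2].
Step 2: syndromes of r = [7, 6, 4, 0, 6] (all sums mod 11).
  S_0 = Σ v_i r_i = 6·7 + 4·6 + 1·4 + 9·0 + 2·6 = 82 ≡ 5.
  S_1 = Σ v_i α_i r_i = 6·5·7 + 4·4·6 + 1·2·4 + 9·9·0 + 2·7·6 = 398 ≡ 2.
  α_i^2 mod 11 = [3, 5, 4, 4, 5].
  S_2 = Σ v_i α_i^2 r_i = 6·3·7 + 4·5·6 + 1·4·4 + 9·4·0 + 2·5·6 = 322 ≡ 3.
  S = (5, 2, 3) ≠ 0, so r is not a codeword (an error is present).
Step 3: locate the error. For a single error e at position i, S_ℓ = v_i·e·α_i^ℓ, so α_err = S_1/S_0.
  S_0^{−1} = 5^{−1} = 9 (mod 11), so α_err = 2·9 = 18 ≡ 7 = α_5. Error position i = 5.
  Consistency check: S_2/S_1 = 3·6 = 18 ≡ 7 = α_err ✓ (single-error assumption holds).
Step 4: error magnitude e = S_0/v_5 = S_0·∏_{j≠5}(α_5 − α_j) = 5·6 = 30 ≡ 8 (mod 11).
Step 5: correct position 5: c_5 = r_5 − e = 6 − 8 ≡ 9 (mod 11). Hence c = [7, 6, 4, 0, 9].
  Check: interpolating c through the α_i gives m(x) = 2 + 1·x (degree < 2) with m(α_i) = c_i for every i, so c is indeed a codeword.


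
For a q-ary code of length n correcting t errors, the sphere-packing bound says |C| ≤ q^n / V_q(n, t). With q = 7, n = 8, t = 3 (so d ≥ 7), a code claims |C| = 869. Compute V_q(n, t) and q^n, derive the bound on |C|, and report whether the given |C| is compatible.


V_q(n, t) = 13153, q^n = 5764801, Hamming bound = 438, |C| = 869 > bound (violated).

Step 1: Compute V_q(n, t) = Σ_{j=0}^3 C(n, j) (q−1)^j.
  j = 0: C(8,0)·(6)^0 = 1·1 = 1.
  j = 1: C(8,1)·(6)^1 = 8·6 = 48.
  j = 2: C(8,2)·(6)^2 = 28·36 = 1008.
  j = 3: C(8,3)·(6)^3 = 56·216 = 12096.
  V_q(n, t) = 1 + 48 + 1008 + 12096 = 13153.
Step 2: q^n = 7^8 = 5764801.
Step 3: Hamming bound ⌊q^n / V_q(n,t)⌋ = ⌊5764801/13153⌋ = 438.
Step 4: Compare |C| = 869 to 438: violated.
The claimed |C| lies above the Hamming bound, so no 7-ary code of length 8 with d ≥ 7 can have 869 codewords.


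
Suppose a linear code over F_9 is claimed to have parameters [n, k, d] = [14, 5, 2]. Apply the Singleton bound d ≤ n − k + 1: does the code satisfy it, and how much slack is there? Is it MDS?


Singleton RHS = n − k + 1 = 10, slack = 8, bound satisfied, not MDS.

Singleton bound: d ≤ n − k + 1.
Here n = 14, k = 5, so n − k + 1 = 10.
Given d = 2, check d ≤ 10: YES.
Slack = (n − k + 1) − d = 8.
The code is NOT MDS (slack = 8 > 0).
Description: the claimed parameters are [14, 5, 2]_9; such a code would be non-MDS.


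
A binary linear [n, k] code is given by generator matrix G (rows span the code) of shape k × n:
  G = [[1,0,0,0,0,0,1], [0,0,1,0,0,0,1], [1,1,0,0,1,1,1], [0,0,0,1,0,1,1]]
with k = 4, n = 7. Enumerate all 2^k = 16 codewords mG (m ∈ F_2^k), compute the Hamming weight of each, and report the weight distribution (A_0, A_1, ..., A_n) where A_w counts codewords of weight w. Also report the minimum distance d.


Weight distribution: A_0 = 1, A_2 = 3, A_3 = 4, A_4 = 3, A_5 = 4, A_6 = 1. Minimum distance d = 2.

Enumerate all 2^4 = 16 messages m ∈ F_2^4.
For each, compute codeword c = mG in F_2^7, then tally its weight.
  m = 0000 → c = 0000000, weight = 0.
  m = 1000 → c = 1000001, weight = 2.
  m = 0100 → c = 0010001, weight = 2.
  m = 1100 → c = 1010000, weight = 2.
  m = 0010 → c = 1100111, weight = 5.
  m = 1010 → c = 0100110, weight = 3.
  m = 0110 → c = 1110110, weight = 5.
  m = 1110 → c = 0110111, weight = 5.
  m = 0001 → c = 0001011, weight = 3.
  m = 1001 → c = 1001010, weight = 3.
  m = 0101 → c = 0011010, weight = 3.
  m = 1101 → c = 1011011, weight = 5.
  m = 0011 → c = 1101100, weight = 4.
  m = 1011 → c = 0101101, weight = 4.
  m = 0111 → c = 1111101, weight = 6.
  m = 1111 → c = 0111100, weight = 4.
Tally weights:
  weight 0: 1 codewords.
  weight 2: 3 codewords.
  weight 3: 4 codewords.
  weight 4: 3 codewords.
  weight 5: 4 codewords.
  weight 6: 1 codewords.
Minimum distance d = smallest w > 0 with A_w > 0 = 2.
Sanity: Σ A_w = 16 = 2^4 = 16 ✓.


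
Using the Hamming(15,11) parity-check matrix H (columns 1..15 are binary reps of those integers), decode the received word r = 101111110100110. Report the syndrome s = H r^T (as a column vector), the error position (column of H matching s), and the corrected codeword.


s = (0, 0, 1, 1)^T, error position = 3, corrected codeword c = 100111110100110

Compute s = H r^T mod 2 one row at a time:
  s_1 = 1 + 0 + 1 + 0 + 0 + 1 + 1 + 0 = 4 ≡ 0 (mod 2).
  s_2 = 1 + 1 + 1 + 1 + 0 + 1 + 1 + 0 = 6 ≡ 0 (mod 2).
  s_3 = 0 + 1 + 1 + 1 + 1 + 0 + 1 + 0 = 5 ≡ 1 (mod 2).
  s_4 = 1 + 1 + 1 + 1 + 0 + 0 + 1 + 0 = 5 ≡ 1 (mod 2).
s = (0, 0, 1, 1)^T — this equals column 3 of H (binary 0011), so error is at position 3.
Correct: flip bit 3 of r = 101111110100110 to get c = 100111110100110.


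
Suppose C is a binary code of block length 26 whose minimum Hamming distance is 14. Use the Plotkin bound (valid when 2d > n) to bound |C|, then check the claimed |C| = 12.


Plotkin bound M ≤ 14; given |C| = 12 ≤ bound (satisfied).

Check applicability: 2d = 28, n = 26.
2d − n = 2 > 0, so Plotkin applies.
Compute d/(2d−n) = 14/2 ≈ 7.0000.
⌊d/(2d−n)⌋ = 7.
Plotkin bound: M ≤ 2·7 = 14.
Given |C| = 12, check: satisfied.
This |C| is below the Plotkin bound.


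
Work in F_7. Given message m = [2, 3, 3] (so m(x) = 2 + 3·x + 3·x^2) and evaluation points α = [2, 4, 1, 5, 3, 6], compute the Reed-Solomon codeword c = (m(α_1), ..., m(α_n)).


c = [6, 6, 1, 1, 3, 2]

Message polynomial: m(x) = 2 + 3·x + 3·x^2 (mod 7).
For each evaluation point α_i, compute m(α_i) mod 7:
  α_1 = 2: Horner steps 3 → 2 → 6, so m(2) = 6.
  α_2 = 4: Horner steps 3 → 1 → 6, so m(4) = 6.
  α_3 = 1: Horner steps 3 → 6 → 1, so m(1) = 1.
  α_4 = 5: Horner steps 3 → 4 → 1, so m(5) = 1.
  α_5 = 3: Horner steps 3 → 5 → 3, so m(3) = 3.
  α_6 = 6: Horner steps 3 → 0 → 2, so m(6) = 2.
Codeword c = [6, 6, 1, 1, 3, 2] ∈ F_7^6.


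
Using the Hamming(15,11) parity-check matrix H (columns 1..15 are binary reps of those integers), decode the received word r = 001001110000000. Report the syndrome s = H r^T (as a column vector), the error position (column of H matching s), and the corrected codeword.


s = (1, 0, 1, 0)^T, error position = 10, corrected codeword c = 001001110100000

Compute s = H r^T mod 2 one row at a time:
  s_1 = 1 + 0 + 0 + 0 + 0 + 0 + 0 + 0 = 1 ≡ 1 (mod 2).
  s_2 = 0 + 0 + 1 + 1 + 0 + 0 + 0 + 0 = 2 ≡ 0 (mod 2).
  s_3 = 0 + 1 + 1 + 1 + 0 + 0 + 0 + 0 = 3 ≡ 1 (mod 2).
  s_4 = 0 + 1 + 0 + 1 + 0 + 0 + 0 + 0 = 2 ≡ 0 (mod 2).
s = (1, 0, 1, 0)^T — this equals column 10 of H (binary 1010), so error is at position 10.
Correct: flip bit 10 of r = 001001110000000 to get c = 001001110100000.


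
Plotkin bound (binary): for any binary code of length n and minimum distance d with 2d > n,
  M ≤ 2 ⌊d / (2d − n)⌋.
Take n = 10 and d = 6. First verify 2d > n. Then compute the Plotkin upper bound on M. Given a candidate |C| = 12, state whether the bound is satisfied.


Plotkin bound M ≤ 6; given |C| = 12 > bound (violated).

Check applicability: 2d = 12, n = 10.
2d − n = 2 > 0, so Plotkin applies.
Compute d/(2d−n) = 6/2 ≈ 3.0000.
⌊d/(2d−n)⌋ = 3.
Plotkin bound: M ≤ 2·3 = 6.
Given |C| = 12, check: VIOLATED.
This |C| is above the Plotkin bound, so no binary code with n = 10, d = 6 and 12 codewords exists.


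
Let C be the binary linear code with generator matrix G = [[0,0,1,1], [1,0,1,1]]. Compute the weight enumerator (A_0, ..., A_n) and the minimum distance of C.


Weight distribution: A_0 = 1, A_1 = 1, A_2 = 1, A_3 = 1. Minimum distance d = 1.

Enumerate all 2^2 = 4 messages m ∈ F_2^2.
For each, compute codeword c = mG in F_2^4, then tally its weight.
  m = 00 → c = 0000, weight = 0.
  m = 10 → c = 0011, weight = 2.
  m = 01 → c = 1011, weight = 3.
  m = 11 → c = 1000, weight = 1.
Tally weights:
  weight 0: 1 codewords.
  weight 1: 1 codewords.
  weight 2: 1 codewords.
  weight 3: 1 codewords.
Minimum distance d = smallest w > 0 with A_w > 0 = 1.
Sanity: Σ A_w = 4 = 2^2 = 4 ✓.


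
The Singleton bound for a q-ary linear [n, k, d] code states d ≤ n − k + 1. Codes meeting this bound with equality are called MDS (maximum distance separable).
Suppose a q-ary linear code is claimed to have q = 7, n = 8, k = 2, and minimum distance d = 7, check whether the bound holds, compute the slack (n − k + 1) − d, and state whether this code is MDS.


Singleton RHS = n − k + 1 = 7, slack = 0, bound satisfied, MDS.

Singleton bound: d ≤ n − k + 1.
Here n = 8, k = 2, so n − k + 1 = 7.
Given d = 7, check d ≤ 7: YES.
Slack = (n − k + 1) − d = 0.
The code is MDS (slack = 0).
Description: the claimed parameters are [8, 2, 7]_7; such a code would be MDS (meets Singleton bound).


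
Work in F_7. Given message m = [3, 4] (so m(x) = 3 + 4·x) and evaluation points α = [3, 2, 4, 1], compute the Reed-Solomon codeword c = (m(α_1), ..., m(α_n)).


c = [1, 4, 5, 0]

Message polynomial: m(x) = 3 + 4·x (mod 7).
For each evaluation point α_i, compute m(α_i) mod 7:
  α_1 = 3: Horner steps 4 → 1, so m(3) = 1.
  α_2 = 2: Horner steps 4 → 4, so m(2) = 4.
  α_3 = 4: Horner steps 4 → 5, so m(4) = 5.
  α_4 = 1: Horner steps 4 → 0, so m(1) = 0.
Codeword c = [1, 4, 5, 0] ∈ F_7^4.


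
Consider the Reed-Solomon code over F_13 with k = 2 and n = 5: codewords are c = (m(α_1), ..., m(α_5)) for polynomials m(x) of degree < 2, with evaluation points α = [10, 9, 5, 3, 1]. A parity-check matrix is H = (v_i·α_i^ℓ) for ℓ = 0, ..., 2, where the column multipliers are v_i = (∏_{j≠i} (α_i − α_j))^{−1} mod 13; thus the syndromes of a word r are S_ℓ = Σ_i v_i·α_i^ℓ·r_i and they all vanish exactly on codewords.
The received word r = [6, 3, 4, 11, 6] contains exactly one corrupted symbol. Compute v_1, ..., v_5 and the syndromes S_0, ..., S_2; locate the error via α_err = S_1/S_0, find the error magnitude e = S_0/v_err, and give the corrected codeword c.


S = (10, 10, 10), error at position 5, error magnitude e = 1, c = [6, 3, 4, 11, 5].

Step 1: column multipliers v_i = (∏_{j≠i}(α_i − α_j))^{−1} mod 13.
  i = 1 (α = 10): (10−9)(10−5)(10−3)(10−1) = 1·5·7·9 = 315 ≡ 3, so v_1 = 3^{−1} = 9 (mod 13).
  i = 2 (α = 9): (9−10)(9−5)(9−3)(9−1) = (−1)·4·6·8 = −192 ≡ 3, so v_2 = 3^{−1} = 9 (mod 13).
  i = 3 (α = 5): (5−10)(5−9)(5−3)(5−1) = (−5)·(−4)·2·4 = 160 ≡ 4, so v_3 = 4^{−1} = 10 (mod 13).
  i = 4 (α = 3): (3−10)(3−9)(3−5)(3−1) = (−7)·(−6)·(−2)·2 = −168 ≡ 1, so v_4 = 1^{−1} = 1 (mod 13).
  i = 5 (α = 1): (1−10)(1−9)(1−5)(1−3) = (−9)·(−8)·(−4)·(−2) = 576 ≡ 4, so v_5 = 4^{−1} = 10 (mod 13).
  v = [9, 9, 10, 1, 10].
Step 2: syndromes of r = [6, 3, 4, 11, 6] (all sums mod 13).
  S_0 = Σ v_i r_i = 9·6 + 9·3 + 10·4 + 1·11 + 10·6 = 192 ≡ 10.
  S_1 = Σ v_i α_i r_i = 9·10·6 + 9·9·3 + 10·5·4 + 1·3·11 + 10·1·6 = 1076 ≡ 10.
  α_i^2 mod 13 = [9, 3, 12, 9, 1].
  S_2 = Σ v_i α_i^2 r_i = 9·9·6 + 9·3·3 + 10·12·4 + 1·9·11 + 10·1·6 = 1206 ≡ 10.
  S = (10, 10, 10) ≠ 0, so r is not a codeword (an error is present).
Step 3: locate the error. For a single error e at position i, S_ℓ = v_i·e·α_i^ℓ, so α_err = S_1/S_0.
  S_0^{−1} = 10^{−1} = 4 (mod 13), so α_err = 10·4 = 40 ≡ 1 = α_5. Error position i = 5.
  Consistency check: S_2/S_1 = 10·4 = 40 ≡ 1 = α_err ✓ (single-error assumption holds).
Step 4: error magnitude e = S_0/v_5 = S_0·∏_{j≠5}(α_5 − α_j) = 10·4 = 40 ≡ 1 (mod 13).
Step 5: correct position 5: c_5 = r_5 − e = 6 − 1 ≡ 5 (mod 13). Hence c = [6, 3, 4, 11, 5].
  Check: interpolating c through the α_i gives m(x) = 2 + 3·x (degree < 2) with m(α_i) = c_i for every i, so c is indeed a codeword.


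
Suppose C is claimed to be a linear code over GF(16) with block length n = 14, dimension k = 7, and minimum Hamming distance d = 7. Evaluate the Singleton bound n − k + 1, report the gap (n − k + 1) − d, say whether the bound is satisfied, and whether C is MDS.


Singleton RHS = n − k + 1 = 8, slack = 1, bound satisfied, not MDS.

Singleton bound: d ≤ n − k + 1.
Here n = 14, k = 7, so n − k + 1 = 8.
Given d = 7, check d ≤ 8: YES.
Slack = (n − k + 1) − d = 1.
The code is NOT MDS (slack = 1 > 0).
Description: the claimed parameters are [14, 7, 7]_16; such a code would be non-MDS.


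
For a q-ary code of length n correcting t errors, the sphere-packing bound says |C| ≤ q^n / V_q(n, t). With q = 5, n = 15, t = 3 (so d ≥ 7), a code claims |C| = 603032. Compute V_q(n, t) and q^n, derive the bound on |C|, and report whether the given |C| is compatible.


V_q(n, t) = 30861, q^n = 30517578125, Hamming bound = 988871, |C| = 603032 ≤ bound (satisfied).

Step 1: Compute V_q(n, t) = Σ_{j=0}^3 C(n, j) (q−1)^j.
  j = 0: C(15,0)·(4)^0 = 1·1 = 1.
  j = 1: C(15,1)·(4)^1 = 15·4 = 60.
  j = 2: C(15,2)·(4)^2 = 105·16 = 1680.
  j = 3: C(15,3)·(4)^3 = 455·64 = 29120.
  V_q(n, t) = 1 + 60 + 1680 + 29120 = 30861.
Step 2: q^n = 5^15 = 30517578125.
Step 3: Hamming bound ⌊q^n / V_q(n,t)⌋ = ⌊30517578125/30861⌋ = 988871.
Step 4: Compare |C| = 603032 to 988871: satisfied.
The claimed |C| lies below the Hamming bound.


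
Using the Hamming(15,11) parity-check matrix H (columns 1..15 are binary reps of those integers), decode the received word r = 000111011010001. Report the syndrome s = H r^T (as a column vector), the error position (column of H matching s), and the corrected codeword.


s = (0, 0, 1, 0)^T, error position = 2, corrected codeword c = 010111011010001

Compute s = H r^T mod 2 one row at a time:
  s_1 = 1 + 1 + 0 + 1 + 0 + 0 + 0 + 1 = 4 ≡ 0 (mod 2).
  s_2 = 1 + 1 + 1 + 0 + 0 + 0 + 0 + 1 = 4 ≡ 0 (mod 2).
  s_3 = 0 + 0 + 1 + 0 + 0 + 1 + 0 + 1 = 3 ≡ 1 (mod 2).
  s_4 = 0 + 0 + 1 + 0 + 1 + 1 + 0 + 1 = 4 ≡ 0 (mod 2).
s = (0, 0, 1, 0)^T — this equals column 2 of H (binary 0010), so error is at position 2.
Correct: flip bit 2 of r = 000111011010001 to get c = 010111011010001.


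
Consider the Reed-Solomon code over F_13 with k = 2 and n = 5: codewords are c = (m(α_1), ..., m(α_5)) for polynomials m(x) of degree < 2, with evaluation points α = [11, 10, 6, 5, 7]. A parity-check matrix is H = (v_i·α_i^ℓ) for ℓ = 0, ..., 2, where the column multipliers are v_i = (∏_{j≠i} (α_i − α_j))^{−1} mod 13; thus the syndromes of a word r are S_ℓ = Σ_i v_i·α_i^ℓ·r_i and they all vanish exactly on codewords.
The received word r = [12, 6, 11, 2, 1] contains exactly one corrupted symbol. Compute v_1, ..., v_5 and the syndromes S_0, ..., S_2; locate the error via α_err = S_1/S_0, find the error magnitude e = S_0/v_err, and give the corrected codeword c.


S = (7, 3, 5), error at position 3, error magnitude e = 3, c = [12, 6, 8, 2, 1].

Step 1: column multipliers v_i = (∏_{j≠i}(α_i − α_j))^{−1} mod 13.
  i = 1 (α = 11): (11−10)(11−6)(11−5)(11−7) = 1·5·6·4 = 120 ≡ 3, so v_1 = 3^{−1} = 9 (mod 13).
  i = 2 (α = 10): (10−11)(10−6)(10−5)(10−7) = (−1)·4·5·3 = −60 ≡ 5, so v_2 = 5^{−1} = 8 (mod 13).
  i = 3 (α = 6): (6−11)(6−10)(6−5)(6−7) = (−5)·(−4)·1·(−1) = −20 ≡ 6, so v_3 = 6^{−1} = 11 (mod 13).
  i = 4 (α = 5): (5−11)(5−10)(5−6)(5−7) = (−6)·(−5)·(−1)·(−2) = 60 ≡ 8, so v_4 = 8^{−1} = 5 (mod 13).
  i = 5 (α = 7): (7−11)(7−10)(7−6)(7−5) = (−4)·(−3)·1·2 = 24 ≡ 11, so v_5 = 11^{−1} = 6 (mod 13).
  v = [9, 8, 11, 5, 6].
Step 2: syndromes of r = [12, 6, 11, 2, 1] (all sums mod 13).
  S_0 = Σ v_i r_i = 9·12 + 8·6 + 11·11 + 5·2 + 6·1 = 293 ≡ 7.
  S_1 = Σ v_i α_i r_i = 9·11·12 + 8·10·6 + 11·6·11 + 5·5·2 + 6·7·1 = 2486 ≡ 3.
  α_i^2 mod 13 = [4, 9, 10, 12, 10].
  S_2 = Σ v_i α_i^2 r_i = 9·4·12 + 8·9·6 + 11·10·11 + 5·12·2 + 6·10·1 = 2254 ≡ 5.
  S = (7, 3, 5) ≠ 0, so r is not a codeword (an error is present).
Step 3: locate the error. For a single error e at position i, S_ℓ = v_i·e·α_i^ℓ, so α_err = S_1/S_0.
  S_0^{−1} = 7^{−1} = 2 (mod 13), so α_err = 3·2 = 6 ≡ 6 = α_3. Error position i = 3.
  Consistency check: S_2/S_1 = 5·9 = 45 ≡ 6 = α_err ✓ (single-error assumption holds).
Step 4: error magnitude e = S_0/v_3 = S_0·∏_{j≠3}(α_3 − α_j) = 7·6 = 42 ≡ 3 (mod 13).
Step 5: correct position 3: c_3 = r_3 − e = 11 − 3 ≡ 8 (mod 13). Hence c = [12, 6, 8, 2, 1].
  Check: interpolating c through the α_i gives m(x) = 11 + 6·x (degree < 2) with m(α_i) = c_i for every i, so c is indeed a codeword.


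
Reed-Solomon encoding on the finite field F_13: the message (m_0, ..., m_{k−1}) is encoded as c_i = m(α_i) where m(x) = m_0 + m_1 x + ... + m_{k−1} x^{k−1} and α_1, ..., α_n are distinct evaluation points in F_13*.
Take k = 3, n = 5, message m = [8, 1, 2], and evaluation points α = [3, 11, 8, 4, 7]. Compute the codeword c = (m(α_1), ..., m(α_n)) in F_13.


c = [3, 1, 1, 5, 9]

Message polynomial: m(x) = 8 + 1·x + 2·x^2 (mod 13).
For each evaluation point α_i, compute m(α_i) mod 13:
  α_1 = 3: Horner steps 2 → 7 → 3, so m(3) = 3.
  α_2 = 11: Horner steps 2 → 10 → 1, so m(11) = 1.
  α_3 = 8: Horner steps 2 → 4 → 1, so m(8) = 1.
  α_4 = 4: Horner steps 2 → 9 → 5, so m(4) = 5.
  α_5 = 7: Horner steps 2 → 2 → 9, so m(7) = 9.
Codeword c = [3, 1, 1, 5, 9] ∈ F_13^5.


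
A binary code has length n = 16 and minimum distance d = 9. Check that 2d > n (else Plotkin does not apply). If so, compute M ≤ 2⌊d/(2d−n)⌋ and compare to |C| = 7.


Plotkin bound M ≤ 8; given |C| = 7 ≤ bound (satisfied).

Check applicability: 2d = 18, n = 16.
2d − n = 2 > 0, so Plotkin applies.
Compute d/(2d−n) = 9/2 ≈ 4.5000.
⌊d/(2d−n)⌋ = 4.
Plotkin bound: M ≤ 2·4 = 8.
Given |C| = 7, check: satisfied.
This |C| is below the Plotkin bound.


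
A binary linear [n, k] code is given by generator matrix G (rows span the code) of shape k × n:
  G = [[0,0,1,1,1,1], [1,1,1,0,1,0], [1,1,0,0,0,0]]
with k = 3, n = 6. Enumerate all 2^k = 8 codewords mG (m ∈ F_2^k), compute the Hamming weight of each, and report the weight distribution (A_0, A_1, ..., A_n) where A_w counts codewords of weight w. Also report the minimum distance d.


Weight distribution: A_0 = 1, A_2 = 3, A_4 = 3, A_6 = 1. Minimum distance d = 2.

Enumerate all 2^3 = 8 messages m ∈ F_2^3.
For each, compute codeword c = mG in F_2^6, then tally its weight.
  m = 000 → c = 000000, weight = 0.
  m = 100 → c = 001111, weight = 4.
  m = 010 → c = 111010, weight = 4.
  m = 110 → c = 110101, weight = 4.
  m = 001 → c = 110000, weight = 2.
  m = 101 → c = 111111, weight = 6.
  m = 011 → c = 001010, weight = 2.
  m = 111 → c = 000101, weight = 2.
Tally weights:
  weight 0: 1 codewords.
  weight 2: 3 codewords.
  weight 4: 3 codewords.
  weight 6: 1 codewords.
Minimum distance d = smallest w > 0 with A_w > 0 = 2.
Sanity: Σ A_w = 8 = 2^3 = 8 ✓.


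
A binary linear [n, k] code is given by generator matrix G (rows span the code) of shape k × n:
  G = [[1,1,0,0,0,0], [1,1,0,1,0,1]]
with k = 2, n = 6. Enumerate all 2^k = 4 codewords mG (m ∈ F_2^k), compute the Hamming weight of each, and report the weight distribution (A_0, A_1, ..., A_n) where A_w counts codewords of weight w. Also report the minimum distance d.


Weight distribution: A_0 = 1, A_2 = 2, A_4 = 1. Minimum distance d = 2.

Enumerate all 2^2 = 4 messages m ∈ F_2^2.
For each, compute codeword c = mG in F_2^6, then tally its weight.
  m = 00 → c = 000000, weight = 0.
  m = 10 → c = 110000, weight = 2.
  m = 01 → c = 110101, weight = 4.
  m = 11 → c = 000101, weight = 2.
Tally weights:
  weight 0: 1 codewords.
  weight 2: 2 codewords.
  weight 4: 1 codewords.
Minimum distance d = smallest w > 0 with A_w > 0 = 2.
Sanity: Σ A_w = 4 = 2^2 = 4 ✓.


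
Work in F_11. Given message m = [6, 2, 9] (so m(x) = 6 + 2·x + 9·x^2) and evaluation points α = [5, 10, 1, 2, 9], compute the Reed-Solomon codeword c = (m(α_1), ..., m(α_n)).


c = [10, 2, 6, 2, 5]

Message polynomial: m(x) = 6 + 2·x + 9·x^2 (mod 11).
For each evaluation point α_i, compute m(α_i) mod 11:
  α_1 = 5: Horner steps 9 → 3 → 10, so m(5) = 10.
  α_2 = 10: Horner steps 9 → 4 → 2, so m(10) = 2.
  α_3 = 1: Horner steps 9 → 0 → 6, so m(1) = 6.
  α_4 = 2: Horner steps 9 → 9 → 2, so m(2) = 2.
  α_5 = 9: Horner steps 9 → 6 → 5, so m(9) = 5.
Codeword c = [10, 2, 6, 2, 5] ∈ F_11^5.


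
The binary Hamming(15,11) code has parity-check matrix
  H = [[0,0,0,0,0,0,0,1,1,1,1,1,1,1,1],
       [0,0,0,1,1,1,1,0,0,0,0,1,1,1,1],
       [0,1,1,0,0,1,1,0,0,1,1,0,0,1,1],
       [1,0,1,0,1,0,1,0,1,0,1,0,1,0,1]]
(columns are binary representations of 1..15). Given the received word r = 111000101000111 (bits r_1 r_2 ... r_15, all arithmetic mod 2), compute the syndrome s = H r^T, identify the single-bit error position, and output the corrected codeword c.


s = (0, 0, 1, 0)^T, error position = 2, corrected codeword c = 101000101000111

Compute s = H r^T mod 2 one row at a time:
  s_1 = 0 + 1 + 0 + 0 + 0 + 1 + 1 + 1 = 4 ≡ 0 (mod 2).
  s_2 = 0 + 0 + 0 + 1 + 0 + 1 + 1 + 1 = 4 ≡ 0 (mod 2).
  s_3 = 1 + 1 + 0 + 1 + 0 + 0 + 1 + 1 = 5 ≡ 1 (mod 2).
  s_4 = 1 + 1 + 0 + 1 + 1 + 0 + 1 + 1 = 6 ≡ 0 (mod 2).
s = (0, 0, 1, 0)^T — this equals column 2 of H (binary 0010), so error is at position 2.
Correct: flip bit 2 of r = 111000101000111 to get c = 101000101000111.


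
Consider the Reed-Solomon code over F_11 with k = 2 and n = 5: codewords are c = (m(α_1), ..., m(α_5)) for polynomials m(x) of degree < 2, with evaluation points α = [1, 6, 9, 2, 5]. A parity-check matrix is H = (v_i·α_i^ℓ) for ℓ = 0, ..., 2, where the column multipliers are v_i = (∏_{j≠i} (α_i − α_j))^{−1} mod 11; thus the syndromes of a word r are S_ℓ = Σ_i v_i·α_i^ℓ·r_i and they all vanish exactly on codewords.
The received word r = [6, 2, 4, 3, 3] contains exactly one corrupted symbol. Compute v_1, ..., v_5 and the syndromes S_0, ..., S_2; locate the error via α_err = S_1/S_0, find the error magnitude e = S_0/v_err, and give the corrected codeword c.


S = (5, 3, 4), error at position 5, error magnitude e = 9, c = [6, 2, 4, 3, 5].

Step 1: column multipliers v_i = (∏_{j≠i}(α_i − α_j))^{−1} mod 11.
  i = 1 (α = 1): (1−6)(1−9)(1−2)(1−5) = (−5)·(−8)·(−1)·(−4) = 160 ≡ 6, so v_1 = 6^{−1} = 2 (mod 11).
  i = 2 (α = 6): (6−1)(6−9)(6−2)(6−5) = 5·(−3)·4·1 = −60 ≡ 6, so v_2 = 6^{−1} = 2 (mod 11).
  i = 3 (α = 9): (9−1)(9−6)(9−2)(9−5) = 8·3·7·4 = 672 ≡ 1, so v_3 = 1^{−1} = 1 (mod 11).
  i = 4 (α = 2): (2−1)(2−6)(2−9)(2−5) = 1·(−4)·(−7)·(−3) = −84 ≡ 4, so v_4 = 4^{−1} = 3 (mod 11).
  i = 5 (α = 5): (5−1)(5−6)(5−9)(5−2) = 4·(−1)·(−4)·3 = 48 ≡ 4, so v_5 = 4^{−1} = 3 (mod 11).
  v = [2, 2, 1, 3, 3].
Step 2: syndromes of r = [6, 2, 4, 3, 3] (all sums mod 11).
  S_0 = Σ v_i r_i = 2·6 + 2·2 + 1·4 + 3·3 + 3·3 = 38 ≡ 5.
  S_1 = Σ v_i α_i r_i = 2·1·6 + 2·6·2 + 1·9·4 + 3·2·3 + 3·5·3 = 135 ≡ 3.
  α_i^2 mod 11 = [1, 3, 4, 4, 3].
  S_2 = Σ v_i α_i^2 r_i = 2·1·6 + 2·3·2 + 1·4·4 + 3·4·3 + 3·3·3 = 103 ≡ 4.
  S = (5, 3, 4) ≠ 0, so r is not a codeword (an error is present).
Step 3: locate the error. For a single error e at position i, S_ℓ = v_i·e·α_i^ℓ, so α_err = S_1/S_0.
  S_0^{−1} = 5^{−1} = 9 (mod 11), so α_err = 3·9 = 27 ≡ 5 = α_5. Error position i = 5.
  Consistency check: S_2/S_1 = 4·4 = 16 ≡ 5 = α_err ✓ (single-error assumption holds).
Step 4: error magnitude e = S_0/v_5 = S_0·∏_{j≠5}(α_5 − α_j) = 5·4 = 20 ≡ 9 (mod 11).
Step 5: correct position 5: c_5 = r_5 − e = 3 − 9 ≡ 5 (mod 11). Hence c = [6, 2, 4, 3, 5].
  Check: interpolating c through the α_i gives m(x) = 9 + 8·x (degree < 2) with m(α_i) = c_i for every i, so c is indeed a codeword.


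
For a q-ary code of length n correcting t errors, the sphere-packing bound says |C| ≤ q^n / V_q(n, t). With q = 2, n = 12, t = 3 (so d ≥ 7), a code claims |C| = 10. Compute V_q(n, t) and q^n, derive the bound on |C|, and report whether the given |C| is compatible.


V_q(n, t) = 299, q^n = 4096, Hamming bound = 13, |C| = 10 ≤ bound (satisfied).

Step 1: Compute V_q(n, t) = Σ_{j=0}^3 C(n, j) (q−1)^j.
  j = 0: C(12,0)·(1)^0 = 1·1 = 1.
  j = 1: C(12,1)·(1)^1 = 12·1 = 12.
  j = 2: C(12,2)·(1)^2 = 66·1 = 66.
  j = 3: C(12,3)·(1)^3 = 220·1 = 220.
  V_q(n, t) = 1 + 12 + 66 + 220 = 299.
Step 2: q^n = 2^12 = 4096.
Step 3: Hamming bound ⌊q^n / V_q(n,t)⌋ = ⌊4096/299⌋ = 13.
Step 4: Compare |C| = 10 to 13: satisfied.
The claimed |C| lies below the Hamming bound.


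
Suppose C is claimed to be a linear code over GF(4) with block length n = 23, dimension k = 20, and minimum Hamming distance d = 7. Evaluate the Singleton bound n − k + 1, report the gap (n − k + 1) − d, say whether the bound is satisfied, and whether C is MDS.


Singleton RHS = n − k + 1 = 4, slack = -3, bound violated (no such code; not MDS).

Singleton bound: d ≤ n − k + 1.
Here n = 23, k = 20, so n − k + 1 = 4.
Given d = 7, check d ≤ 4: NO.
Slack = (n − k + 1) − d = -3.
The slack is negative: d = 7 exceeds n − k + 1 = 4 by 3, so the Singleton bound is violated and no linear [23, 20, 7]_4 code can exist. In particular it is not MDS (MDS requires d = n − k + 1 exactly).
Description: the claimed parameters are [23, 20, 7]_4; such a code would be impossible (violates the Singleton bound).


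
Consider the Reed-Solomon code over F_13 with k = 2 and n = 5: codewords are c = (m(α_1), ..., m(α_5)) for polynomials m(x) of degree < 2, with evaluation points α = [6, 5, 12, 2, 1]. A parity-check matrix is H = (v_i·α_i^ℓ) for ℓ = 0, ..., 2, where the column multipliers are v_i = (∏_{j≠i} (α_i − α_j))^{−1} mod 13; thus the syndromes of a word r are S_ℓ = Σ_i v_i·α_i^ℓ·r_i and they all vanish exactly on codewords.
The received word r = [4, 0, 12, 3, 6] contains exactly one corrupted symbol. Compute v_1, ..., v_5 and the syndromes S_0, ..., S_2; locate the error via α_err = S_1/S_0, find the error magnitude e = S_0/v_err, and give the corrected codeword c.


S = (1, 5, 12), error at position 2, error magnitude e = 6, c = [4, 7, 12, 3, 6].

Step 1: column multipliers v_i = (∏_{j≠i}(α_i − α_j))^{−1} mod 13.
  i = 1 (α = 6): (6−5)(6−12)(6−2)(6−1) = 1·(−6)·4·5 = −120 ≡ 10, so v_1 = 10^{−1} = 4 (mod 13).
  i = 2 (α = 5): (5−6)(5−12)(5−2)(5−1) = (−1)·(−7)·3·4 = 84 ≡ 6, so v_2 = 6^{−1} = 11 (mod 13).
  i = 3 (α = 12): (12−6)(12−5)(12−2)(12−1) = 6·7·10·11 = 4620 ≡ 5, so v_3 = 5^{−1} = 8 (mod 13).
  i = 4 (α = 2): (2−6)(2−5)(2−12)(2−1) = (−4)·(−3)·(−10)·1 = −120 ≡ 10, so v_4 = 10^{−1} = 4 (mod 13).
  i = 5 (α = 1): (1−6)(1−5)(1−12)(1−2) = (−5)·(−4)·(−11)·(−1) = 220 ≡ 12, so v_5 = 12^{−1} = 12 (mod 13).
  v = [4, 11, 8, 4, 12].
Step 2: syndromes of r = [4, 0, 12, 3, 6] (all sums mod 13).
  S_0 = Σ v_i r_i = 4·4 + 11·0 + 8·12 + 4·3 + 12·6 = 196 ≡ 1.
  S_1 = Σ v_i α_i r_i = 4·6·4 + 11·5·0 + 8·12·12 + 4·2·3 + 12·1·6 = 1344 ≡ 5.
  α_i^2 mod 13 = [10, 12, 1, 4, 1].
  S_2 = Σ v_i α_i^2 r_i = 4·10·4 + 11·12·0 + 8·1·12 + 4·4·3 + 12·1·6 = 376 ≡ 12.
  S = (1, 5, 12) ≠ 0, so r is not a codeword (an error is present).
Step 3: locate the error. For a single error e at position i, S_ℓ = v_i·e·α_i^ℓ, so α_err = S_1/S_0.
  S_0^{−1} = 1^{−1} = 1 (mod 13), so α_err = 5·1 = 5 ≡ 5 = α_2. Error position i = 2.
  Consistency check: S_2/S_1 = 12·8 = 96 ≡ 5 = α_err ✓ (single-error assumption holds).
Step 4: error magnitude e = S_0/v_2 = S_0·∏_{j≠2}(α_2 − α_j) = 1·6 = 6 ≡ 6 (mod 13).
Step 5: correct position 2: c_2 = r_2 − e = 0 − 6 ≡ 7 (mod 13). Hence c = [4, 7, 12, 3, 6].
  Check: interpolating c through the α_i gives m(x) = 9 + 10·x (degree < 2) with m(α_i) = c_i for every i, so c is indeed a codeword.


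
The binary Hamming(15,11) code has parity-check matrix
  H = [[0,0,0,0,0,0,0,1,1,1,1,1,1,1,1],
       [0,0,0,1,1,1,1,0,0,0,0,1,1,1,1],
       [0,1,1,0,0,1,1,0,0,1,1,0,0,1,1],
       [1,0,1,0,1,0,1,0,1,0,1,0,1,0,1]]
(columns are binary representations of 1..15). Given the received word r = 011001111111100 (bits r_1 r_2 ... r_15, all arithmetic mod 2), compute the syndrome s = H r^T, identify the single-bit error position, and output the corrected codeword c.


s = (0, 0, 0, 1)^T, error position = 1, corrected codeword c = 111001111111100

Compute s = H r^T mod 2 one row at a time:
  s_1 = 1 + 1 + 1 + 1 + 1 + 1 + 0 + 0 = 6 ≡ 0 (mod 2).
  s_2 = 0 + 0 + 1 + 1 + 1 + 1 + 0 + 0 = 4 ≡ 0 (mod 2).
  s_3 = 1 + 1 + 1 + 1 + 1 + 1 + 0 + 0 = 6 ≡ 0 (mod 2).
  s_4 = 0 + 1 + 0 + 1 + 1 + 1 + 1 + 0 = 5 ≡ 1 (mod 2).
s = (0, 0, 0, 1)^T — this equals column 1 of H (binary 0001), so error is at position 1.
Correct: flip bit 1 of r = 011001111111100 to get c = 111001111111100.
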